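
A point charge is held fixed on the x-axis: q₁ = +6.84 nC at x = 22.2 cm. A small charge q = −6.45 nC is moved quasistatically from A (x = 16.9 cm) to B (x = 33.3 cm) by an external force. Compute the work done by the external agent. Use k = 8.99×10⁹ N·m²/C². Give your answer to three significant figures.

3.91×10⁻⁶ J

For quasistatic motion the external work equals the change in potential energy: W_ext = qΔV = q(V_B − V_A).
At A: distance to the source charge is 0.0530 m; V_A = kq₁/r = 1160 V.
At B: distance to the source charge is 0.111 m; V_B = kq₁/r = 554 V.
ΔV = V_B − V_A = -606 V.
W_ext = qΔV = (-6.45×10⁻⁹ C)(-606 V) = 3.91×10⁻⁶ J.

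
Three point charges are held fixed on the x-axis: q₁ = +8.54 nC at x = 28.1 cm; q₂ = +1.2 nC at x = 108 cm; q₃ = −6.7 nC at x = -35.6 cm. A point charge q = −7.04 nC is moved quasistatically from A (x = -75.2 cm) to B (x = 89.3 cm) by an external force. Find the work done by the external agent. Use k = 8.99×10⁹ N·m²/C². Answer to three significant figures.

For quasistatic motion the external work equals the change in potential energy: W_ext = qΔV = q(V_B − V_A).
At A: distances to the source charges are 1.03 m, 1.83 m, 0.396 m; V_A = Σ kqᵢ/rᵢ = -71.9 V.
At B: distances to the source charges are 0.612 m, 0.187 m, 1.25 m; V_B = Σ kqᵢ/rᵢ = 135 V.
ΔV = V_B − V_A = 207 V.
W_ext = qΔV = (-7.04×10⁻⁹ C)(207 V) = -1.46×10⁻⁶ J.

-1.46×10⁻⁶ J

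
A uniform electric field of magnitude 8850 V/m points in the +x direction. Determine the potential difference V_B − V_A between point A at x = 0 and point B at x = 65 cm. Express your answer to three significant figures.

-5750 V

In a uniform field, potential decreases in the direction of E: V_B − V_A = −E·Δx.
V_B − V_A = −(8850 V/m)(0.650 m) = -5750 V.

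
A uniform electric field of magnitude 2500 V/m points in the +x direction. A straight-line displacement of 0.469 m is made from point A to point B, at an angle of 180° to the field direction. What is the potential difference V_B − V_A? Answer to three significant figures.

Only the component of displacement along E changes the potential: ΔV = −E·d·cosθ.
ΔV = −(2500 V/m)(0.469 m)cos180° = 1170 V.

1170 V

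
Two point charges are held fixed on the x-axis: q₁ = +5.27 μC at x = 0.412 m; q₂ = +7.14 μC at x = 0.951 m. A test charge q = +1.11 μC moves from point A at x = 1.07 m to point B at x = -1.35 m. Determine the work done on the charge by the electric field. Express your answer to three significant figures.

The work done by the electric force is W_field = −ΔU = −q(V_B − V_A) = q(V_A − V_B).
At A: distances to the source charges are 0.658 m, 0.119 m; V_A = Σ kqᵢ/rᵢ = 6.11×10⁵ V.
At B: distances to the source charges are 1.76 m, 2.30 m; V_B = Σ kqᵢ/rᵢ = 5.48×10⁴ V.
ΔV = V_B − V_A = -5.57×10⁵ V.
W_field = −qΔV = −(1.11×10⁻⁶ C)(-5.57×10⁵ V) = 0.618 J.

0.618 J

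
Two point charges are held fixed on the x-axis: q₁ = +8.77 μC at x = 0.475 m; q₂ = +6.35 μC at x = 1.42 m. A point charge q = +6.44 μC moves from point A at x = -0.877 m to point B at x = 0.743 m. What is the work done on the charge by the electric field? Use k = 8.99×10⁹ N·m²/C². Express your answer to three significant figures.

The work done by the electric force is W_field = −ΔU = −q(V_B − V_A) = q(V_A − V_B).
At A: distances to the source charges are 1.35 m, 2.30 m; V_A = Σ kqᵢ/rᵢ = 8.32×10⁴ V.
At B: distances to the source charges are 0.268 m, 0.677 m; V_B = Σ kqᵢ/rᵢ = 3.79×10⁵ V.
ΔV = V_B − V_A = 2.95×10⁵ V.
W_field = −qΔV = −(6.44×10⁻⁶ C)(2.95×10⁵ V) = -1.90 J.

-1.90 J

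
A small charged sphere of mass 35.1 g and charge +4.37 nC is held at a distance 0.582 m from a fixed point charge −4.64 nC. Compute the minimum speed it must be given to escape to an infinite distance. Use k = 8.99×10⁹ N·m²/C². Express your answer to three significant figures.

To just escape, total mechanical energy must reach zero at infinity: ½mv²_min + U = 0, so ½mv²_min = −U = |kQq|/r.
|U| = |kQq|/r = (8.99×10⁹ N·m²/C²)(4.64×10⁻⁹)(4.37×10⁻⁹)/(0.582) = 3.13×10⁻⁷ J.
v_min = √(2|U|/m) = √(2·3.13×10⁻⁷/0.0351) = 4.22×10⁻³ m/s.

4.22×10⁻³ m/s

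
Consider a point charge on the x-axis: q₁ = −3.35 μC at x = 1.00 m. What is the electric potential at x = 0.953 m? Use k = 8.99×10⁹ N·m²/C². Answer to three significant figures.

The total potential is the scalar sum of each charge's contribution, V = Σ kqᵢ/rᵢ.
V = k[(-3.35×10⁻⁶)/(0.0470)] = -6.41×10⁵ V.

-6.41×10⁵ V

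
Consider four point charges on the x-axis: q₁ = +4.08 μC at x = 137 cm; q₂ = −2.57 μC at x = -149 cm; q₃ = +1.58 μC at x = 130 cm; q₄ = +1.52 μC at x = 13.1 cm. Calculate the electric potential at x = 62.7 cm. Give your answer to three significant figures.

The total potential is the scalar sum of each charge's contribution, V = Σ kqᵢ/rᵢ.
Distances from the field point to each charge: r₁ = 0.743 m, r₂ = 2.12 m, r₃ = 0.673 m, r₄ = 0.496 m.
V = k[(4.08×10⁻⁶)/(0.743) + (-2.57×10⁻⁶)/(2.12) + (1.58×10⁻⁶)/(0.673) + (1.52×10⁻⁶)/(0.496)] = 8.71×10⁴ V.

8.71×10⁴ V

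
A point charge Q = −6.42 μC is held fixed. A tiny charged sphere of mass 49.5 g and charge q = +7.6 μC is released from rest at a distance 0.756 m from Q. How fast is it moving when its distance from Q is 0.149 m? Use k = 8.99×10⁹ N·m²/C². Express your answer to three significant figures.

Only the electrostatic force acts, so mechanical energy is conserved: ½mv² = U₁ − U₂ = kQq(1/r₁ − 1/r₂).
U₁ − U₂ = (8.99×10⁹ N·m²/C²)(-6.42×10⁻⁶ C)(7.60×10⁻⁶ C)(1/0.756 − 1/0.149) = 2.36 J.
v = √(2·2.36/0.0495) = 9.77 m/s.

9.77 m/s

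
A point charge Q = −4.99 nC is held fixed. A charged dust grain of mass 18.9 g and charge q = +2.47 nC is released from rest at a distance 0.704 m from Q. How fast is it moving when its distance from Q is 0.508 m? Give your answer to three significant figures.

2.53×10⁻³ m/s

Only the electrostatic force acts, so mechanical energy is conserved: ½mv² = U₁ − U₂ = kQq(1/r₁ − 1/r₂).
U₁ − U₂ = (8.99×10⁹ N·m²/C²)(-4.99×10⁻⁹ C)(2.47×10⁻⁹ C)(1/0.704 − 1/0.508) = 6.07×10⁻⁸ J.
v = √(2·6.07×10⁻⁸/0.0189) = 2.53×10⁻³ m/s.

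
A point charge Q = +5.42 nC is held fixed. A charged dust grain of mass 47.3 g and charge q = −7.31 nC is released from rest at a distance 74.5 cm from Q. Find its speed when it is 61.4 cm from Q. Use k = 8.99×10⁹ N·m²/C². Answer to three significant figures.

2.08×10⁻³ m/s

Only the electrostatic force acts, so mechanical energy is conserved: ½mv² = U₁ − U₂ = kQq(1/r₁ − 1/r₂).
U₁ − U₂ = (8.99×10⁹ N·m²/C²)(5.42×10⁻⁹ C)(-7.31×10⁻⁹ C)(1/0.745 − 1/0.614) = 1.02×10⁻⁷ J.
v = √(2·1.02×10⁻⁷/0.0473) = 2.08×10⁻³ m/s.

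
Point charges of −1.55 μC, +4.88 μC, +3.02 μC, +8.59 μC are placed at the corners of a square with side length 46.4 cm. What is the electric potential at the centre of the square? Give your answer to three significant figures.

4.09×10⁵ V

The total potential is the scalar sum of each charge's contribution, V = Σ kqᵢ/rᵢ.
The distance from each corner to the centre is a√2/2 = 0.328 m.
V = k[(-1.55×10⁻⁶)/(0.328) + (4.88×10⁻⁶)/(0.328) + (3.02×10⁻⁶)/(0.328) + (8.59×10⁻⁶)/(0.328)] = 4.09×10⁵ V.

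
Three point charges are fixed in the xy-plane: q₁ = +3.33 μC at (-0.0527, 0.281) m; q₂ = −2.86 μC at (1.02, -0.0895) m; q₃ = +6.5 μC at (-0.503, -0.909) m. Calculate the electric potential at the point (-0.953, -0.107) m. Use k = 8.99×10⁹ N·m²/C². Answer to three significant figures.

8.10×10⁴ V

The total potential is the scalar sum of each charge's contribution, V = Σ kqᵢ/rᵢ.
Distances from the field point to each charge: r₁ = 0.980 m, r₂ = 1.97 m, r₃ = 0.920 m.
V = k[(3.33×10⁻⁶)/(0.980) + (-2.86×10⁻⁶)/(1.97) + (6.50×10⁻⁶)/(0.920)] = 8.10×10⁴ V.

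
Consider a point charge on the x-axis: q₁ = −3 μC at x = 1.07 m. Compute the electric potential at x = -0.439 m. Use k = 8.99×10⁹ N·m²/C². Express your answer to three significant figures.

Electric potential is a scalar, so the contributions from each charge add algebraically: V = Σ kqᵢ/rᵢ.
V = k[(-3.00×10⁻⁶)/(1.51)] = -1.79×10⁴ V.

-1.79×10⁴ V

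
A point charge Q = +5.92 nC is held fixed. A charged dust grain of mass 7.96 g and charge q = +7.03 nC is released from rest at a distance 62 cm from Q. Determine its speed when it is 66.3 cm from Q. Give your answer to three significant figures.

Only the electrostatic force acts, so mechanical energy is conserved: ½mv² = U₁ − U₂ = kQq(1/r₁ − 1/r₂).
U₁ − U₂ = (8.99×10⁹ N·m²/C²)(5.92×10⁻⁹ C)(7.03×10⁻⁹ C)(1/0.620 − 1/0.663) = 3.91×10⁻⁸ J.
v = √(2·3.91×10⁻⁸/7.96×10⁻³) = 3.14×10⁻³ m/s.

3.14×10⁻³ m/s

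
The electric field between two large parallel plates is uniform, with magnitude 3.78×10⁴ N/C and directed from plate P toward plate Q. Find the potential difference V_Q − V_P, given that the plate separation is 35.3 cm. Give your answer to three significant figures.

-1.33×10⁴ V

In a uniform field, potential decreases in the direction of E: ΔV = −E·d for a displacement d parallel to E.
Going from P to Q is a displacement of 35.3 cm along the field, so V_Q − V_P = −Ed = -1.33×10⁴ V.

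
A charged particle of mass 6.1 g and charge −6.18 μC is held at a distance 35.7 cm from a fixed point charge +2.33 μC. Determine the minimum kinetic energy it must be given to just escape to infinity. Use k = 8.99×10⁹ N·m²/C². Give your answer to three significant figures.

To just escape, total mechanical energy must reach zero at infinity: ½mv²_min + U = 0, so ½mv²_min = −U = |kQq|/r.
|U| = |kQq|/r = (8.99×10⁹ N·m²/C²)(2.33×10⁻⁶)(6.18×10⁻⁶)/(0.357) = 0.363 J.

0.363 J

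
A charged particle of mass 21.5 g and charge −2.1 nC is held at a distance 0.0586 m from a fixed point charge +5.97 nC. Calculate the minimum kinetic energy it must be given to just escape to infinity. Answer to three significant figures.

To just escape, total mechanical energy must reach zero at infinity: ½mv²_min + U = 0, so ½mv²_min = −U = |kQq|/r.
|U| = |kQq|/r = (8.99×10⁹ N·m²/C²)(5.97×10⁻⁹)(2.10×10⁻⁹)/(0.0586) = 1.92×10⁻⁶ J.

1.92×10⁻⁶ J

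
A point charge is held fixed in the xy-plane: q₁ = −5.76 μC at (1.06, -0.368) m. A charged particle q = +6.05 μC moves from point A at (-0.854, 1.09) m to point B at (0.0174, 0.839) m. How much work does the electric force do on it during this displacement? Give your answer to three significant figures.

The work done by the electric force is W_field = −ΔU = −q(V_B − V_A) = q(V_A − V_B).
At A: distance to the source charge is 2.41 m; V_A = kq₁/r = -2.15×10⁴ V.
At B: distance to the source charge is 1.59 m; V_B = kq₁/r = -3.25×10⁴ V.
ΔV = V_B − V_A = -1.09×10⁴ V.
W_field = −qΔV = −(6.05×10⁻⁶ C)(-1.09×10⁴ V) = 0.0662 J.

0.0662 J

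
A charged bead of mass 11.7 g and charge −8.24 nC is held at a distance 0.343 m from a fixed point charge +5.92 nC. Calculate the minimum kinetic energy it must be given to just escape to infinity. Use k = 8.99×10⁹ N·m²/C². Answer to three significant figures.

To just escape, total mechanical energy must reach zero at infinity: ½mv²_min + U = 0, so ½mv²_min = −U = |kQq|/r.
|U| = |kQq|/r = (8.99×10⁹ N·m²/C²)(5.92×10⁻⁹)(8.24×10⁻⁹)/(0.343) = 1.28×10⁻⁶ J.

1.28×10⁻⁶ J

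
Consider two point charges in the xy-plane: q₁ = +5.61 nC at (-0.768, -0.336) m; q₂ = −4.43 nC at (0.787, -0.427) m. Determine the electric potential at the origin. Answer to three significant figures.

The total potential is the scalar sum of each charge's contribution, V = Σ kqᵢ/rᵢ.
Distances from the field point to each charge: r₁ = 0.838 m, r₂ = 0.895 m.
V = k[(5.61×10⁻⁹)/(0.838) + (-4.43×10⁻⁹)/(0.895)] = 15.7 V.

15.7 V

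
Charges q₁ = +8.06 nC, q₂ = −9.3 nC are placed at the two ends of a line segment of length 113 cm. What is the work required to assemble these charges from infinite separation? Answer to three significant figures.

-5.96×10⁻⁷ J

The work to assemble the configuration equals its total potential energy, U = Σ kqᵢqⱼ/rᵢⱼ over all pairs.
The separation is r = 1.13 m.
U = (-5.96×10⁻⁷) = -5.96×10⁻⁷ J.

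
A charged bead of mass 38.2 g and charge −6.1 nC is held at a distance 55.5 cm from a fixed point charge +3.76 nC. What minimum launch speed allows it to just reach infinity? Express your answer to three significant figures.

4.41×10⁻³ m/s

To just escape, total mechanical energy must reach zero at infinity: ½mv²_min + U = 0, so ½mv²_min = −U = |kQq|/r.
|U| = |kQq|/r = (8.99×10⁹ N·m²/C²)(3.76×10⁻⁹)(6.10×10⁻⁹)/(0.555) = 3.72×10⁻⁷ J.
v_min = √(2|U|/m) = √(2·3.72×10⁻⁷/0.0382) = 4.41×10⁻³ m/s.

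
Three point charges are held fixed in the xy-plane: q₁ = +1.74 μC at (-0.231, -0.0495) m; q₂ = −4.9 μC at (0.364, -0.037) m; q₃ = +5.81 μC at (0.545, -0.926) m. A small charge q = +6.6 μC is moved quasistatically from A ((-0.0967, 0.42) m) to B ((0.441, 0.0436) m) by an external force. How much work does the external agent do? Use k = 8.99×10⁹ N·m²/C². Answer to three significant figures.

-2.10 J

For quasistatic motion the external work equals the change in potential energy: W_ext = qΔV = q(V_B − V_A).
At A: distances to the source charges are 0.488 m, 0.649 m, 1.49 m; V_A = Σ kqᵢ/rᵢ = -823 V.
At B: distances to the source charges are 0.678 m, 0.111 m, 0.975 m; V_B = Σ kqᵢ/rᵢ = -3.19×10⁵ V.
ΔV = V_B − V_A = -3.18×10⁵ V.
W_ext = qΔV = (6.60×10⁻⁶ C)(-3.18×10⁵ V) = -2.10 J.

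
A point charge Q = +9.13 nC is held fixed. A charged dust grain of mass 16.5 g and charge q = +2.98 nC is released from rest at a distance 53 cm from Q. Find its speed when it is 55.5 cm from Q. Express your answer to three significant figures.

1.59×10⁻³ m/s

Only the electrostatic force acts, so mechanical energy is conserved: ½mv² = U₁ − U₂ = kQq(1/r₁ − 1/r₂).
U₁ − U₂ = (8.99×10⁹ N·m²/C²)(9.13×10⁻⁹ C)(2.98×10⁻⁹ C)(1/0.530 − 1/0.555) = 2.08×10⁻⁸ J.
v = √(2·2.08×10⁻⁸/0.0165) = 1.59×10⁻³ m/s.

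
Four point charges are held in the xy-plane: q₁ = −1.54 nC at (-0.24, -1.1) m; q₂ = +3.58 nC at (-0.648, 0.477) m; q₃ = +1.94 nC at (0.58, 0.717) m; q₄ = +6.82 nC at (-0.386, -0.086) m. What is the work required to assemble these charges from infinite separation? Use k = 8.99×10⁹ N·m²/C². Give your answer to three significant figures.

3.62×10⁻⁷ J

The work to assemble the configuration equals its total potential energy, U = Σ kqᵢqⱼ/rᵢⱼ over all pairs.
Pair separations: r₁₂ = 1.63 m, r₁₃ = 1.99 m, r₁₄ = 1.02 m, r₂₃ = 1.25 m, r₂₄ = 0.621 m, r₃₄ = 1.26 m.
Summing all 6 pair terms gives U = 3.62×10⁻⁷ J.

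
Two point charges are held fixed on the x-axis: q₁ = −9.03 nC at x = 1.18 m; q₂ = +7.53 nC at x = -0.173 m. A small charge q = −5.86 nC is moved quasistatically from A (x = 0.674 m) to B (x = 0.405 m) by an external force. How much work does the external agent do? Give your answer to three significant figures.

For quasistatic motion the external work equals the change in potential energy: W_ext = qΔV = q(V_B − V_A).
At A: distances to the source charges are 0.506 m, 0.847 m; V_A = Σ kqᵢ/rᵢ = -80.5 V.
At B: distances to the source charges are 0.775 m, 0.578 m; V_B = Σ kqᵢ/rᵢ = 12.4 V.
ΔV = V_B − V_A = 92.9 V.
W_ext = qΔV = (-5.86×10⁻⁹ C)(92.9 V) = -5.44×10⁻⁷ J.

-5.44×10⁻⁷ J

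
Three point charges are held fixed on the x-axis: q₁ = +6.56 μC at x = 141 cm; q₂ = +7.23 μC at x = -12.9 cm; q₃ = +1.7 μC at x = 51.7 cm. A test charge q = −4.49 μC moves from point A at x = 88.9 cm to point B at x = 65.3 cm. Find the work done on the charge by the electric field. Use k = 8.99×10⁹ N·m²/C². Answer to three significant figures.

0.248 J

The work done by the electric force is W_field = −ΔU = −q(V_B − V_A) = q(V_A − V_B).
At A: distances to the source charges are 0.521 m, 1.02 m, 0.372 m; V_A = Σ kqᵢ/rᵢ = 2.18×10⁵ V.
At B: distances to the source charges are 0.757 m, 0.782 m, 0.136 m; V_B = Σ kqᵢ/rᵢ = 2.73×10⁵ V.
ΔV = V_B − V_A = 5.53×10⁴ V.
W_field = −qΔV = −(-4.49×10⁻⁶ C)(5.53×10⁴ V) = 0.248 J.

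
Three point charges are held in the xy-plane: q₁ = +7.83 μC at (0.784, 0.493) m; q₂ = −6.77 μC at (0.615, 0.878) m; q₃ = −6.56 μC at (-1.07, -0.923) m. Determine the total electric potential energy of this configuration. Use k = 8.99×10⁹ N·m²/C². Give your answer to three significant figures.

The assembly work is the sum of pairwise potential energies, U = Σ_{i<j} kqᵢqⱼ/rᵢⱼ.
Pair separations: r₁₂ = 0.420 m, r₁₃ = 2.33 m, r₂₃ = 2.47 m.
U = (-1.13) + (-0.198) + (0.162) = -1.17 J.

-1.17 J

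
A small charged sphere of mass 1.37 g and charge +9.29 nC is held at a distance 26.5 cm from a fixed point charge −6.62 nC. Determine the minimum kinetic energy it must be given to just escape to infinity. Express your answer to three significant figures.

To just escape, total mechanical energy must reach zero at infinity: ½mv²_min + U = 0, so ½mv²_min = −U = |kQq|/r.
|U| = |kQq|/r = (8.99×10⁹ N·m²/C²)(6.62×10⁻⁹)(9.29×10⁻⁹)/(0.265) = 2.09×10⁻⁶ J.

2.09×10⁻⁶ J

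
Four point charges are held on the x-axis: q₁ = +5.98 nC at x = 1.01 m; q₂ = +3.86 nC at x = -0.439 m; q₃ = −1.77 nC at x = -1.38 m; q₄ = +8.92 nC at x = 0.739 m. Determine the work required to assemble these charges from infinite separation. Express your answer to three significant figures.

2.00×10⁻⁶ J

The work to assemble the configuration equals its total potential energy, U = Σ kqᵢqⱼ/rᵢⱼ over all pairs.
Pair separations: r₁₂ = 1.45 m, r₁₃ = 2.39 m, r₁₄ = 0.271 m, r₂₃ = 0.941 m, r₂₄ = 1.18 m, r₃₄ = 2.12 m.
Summing all 6 pair terms gives U = 2.00×10⁻⁶ J.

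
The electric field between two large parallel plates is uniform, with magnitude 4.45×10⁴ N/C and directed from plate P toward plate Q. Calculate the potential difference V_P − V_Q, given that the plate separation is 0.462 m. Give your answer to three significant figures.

2.06×10⁴ V

In a uniform field, potential decreases in the direction of E: ΔV = −E·d for a displacement d parallel to E.
Going from Q to P is a displacement of 0.462 m opposite to the field, so V_P − V_Q = +Ed = 2.06×10⁴ V.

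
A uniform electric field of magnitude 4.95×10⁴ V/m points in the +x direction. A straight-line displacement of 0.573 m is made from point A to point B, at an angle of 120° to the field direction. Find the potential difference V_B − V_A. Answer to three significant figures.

Only the component of displacement along E changes the potential: ΔV = −E·d·cosθ.
ΔV = −(4.95×10⁴ V/m)(0.573 m)cos120° = 1.42×10⁴ V.

1.42×10⁴ V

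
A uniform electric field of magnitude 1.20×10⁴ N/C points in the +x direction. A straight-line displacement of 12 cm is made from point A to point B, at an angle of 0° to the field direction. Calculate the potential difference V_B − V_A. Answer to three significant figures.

-1440 V

Only the component of displacement along E changes the potential: ΔV = −E·d·cosθ.
ΔV = −(1.20×10⁴ V/m)(0.120 m)cos0° = -1440 V.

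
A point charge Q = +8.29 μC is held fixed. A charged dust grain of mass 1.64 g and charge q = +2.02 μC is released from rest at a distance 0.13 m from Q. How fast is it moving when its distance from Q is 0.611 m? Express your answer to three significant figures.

Only the electrostatic force acts, so mechanical energy is conserved: ½mv² = U₁ − U₂ = kQq(1/r₁ − 1/r₂).
U₁ − U₂ = (8.99×10⁹ N·m²/C²)(8.29×10⁻⁶ C)(2.02×10⁻⁶ C)(1/0.130 − 1/0.611) = 0.912 J.
v = √(2·0.912/1.64×10⁻³) = 33.3 m/s.

33.3 m/s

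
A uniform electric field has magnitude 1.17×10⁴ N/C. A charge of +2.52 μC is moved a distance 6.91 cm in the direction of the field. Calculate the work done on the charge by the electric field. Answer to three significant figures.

The potential change for a displacement 6.91 cm in the direction of the field is ΔV = −Ed = -808 V.
W_field = −qΔV = 2.04×10⁻³ J.

2.04×10⁻³ J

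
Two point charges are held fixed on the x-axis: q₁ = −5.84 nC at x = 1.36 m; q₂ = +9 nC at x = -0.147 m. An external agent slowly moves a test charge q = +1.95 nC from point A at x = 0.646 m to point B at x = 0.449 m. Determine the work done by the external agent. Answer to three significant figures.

9.68×10⁻⁸ J

For quasistatic motion the external work equals the change in potential energy: W_ext = qΔV = q(V_B − V_A).
At A: distances to the source charges are 0.714 m, 0.793 m; V_A = Σ kqᵢ/rᵢ = 28.5 V.
At B: distances to the source charges are 0.911 m, 0.596 m; V_B = Σ kqᵢ/rᵢ = 78.1 V.
ΔV = V_B − V_A = 49.6 V.
W_ext = qΔV = (1.95×10⁻⁹ C)(49.6 V) = 9.68×10⁻⁸ J.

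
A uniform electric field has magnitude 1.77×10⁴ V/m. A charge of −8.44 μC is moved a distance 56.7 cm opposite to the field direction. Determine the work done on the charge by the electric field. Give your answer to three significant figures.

The potential change for a displacement 56.7 cm opposite to the field direction is ΔV = +Ed = 1.00×10⁴ V.
W_field = −qΔV = 0.0847 J.

0.0847 J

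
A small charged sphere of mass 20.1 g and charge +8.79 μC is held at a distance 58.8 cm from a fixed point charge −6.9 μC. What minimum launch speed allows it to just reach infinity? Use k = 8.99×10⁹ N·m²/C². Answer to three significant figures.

To just escape, total mechanical energy must reach zero at infinity: ½mv²_min + U = 0, so ½mv²_min = −U = |kQq|/r.
|U| = |kQq|/r = (8.99×10⁹ N·m²/C²)(6.90×10⁻⁶)(8.79×10⁻⁶)/(0.588) = 0.927 J.
v_min = √(2|U|/m) = √(2·0.927/0.0201) = 9.61 m/s.

9.61 m/s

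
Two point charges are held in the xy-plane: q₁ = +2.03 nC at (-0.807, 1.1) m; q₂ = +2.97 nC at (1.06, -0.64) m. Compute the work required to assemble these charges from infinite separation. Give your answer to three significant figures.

2.12×10⁻⁸ J

The work to assemble the configuration equals its total potential energy, U = Σ kqᵢqⱼ/rᵢⱼ over all pairs.
Pair separations: r₁₂ = 2.55 m.
U = (2.12×10⁻⁸) = 2.12×10⁻⁸ J.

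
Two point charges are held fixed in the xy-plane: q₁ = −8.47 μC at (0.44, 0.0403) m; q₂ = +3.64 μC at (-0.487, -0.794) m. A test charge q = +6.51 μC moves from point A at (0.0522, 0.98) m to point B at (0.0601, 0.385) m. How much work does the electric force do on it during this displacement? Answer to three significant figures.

0.430 J

The work done by the electric force is W_field = −ΔU = −q(V_B − V_A) = q(V_A − V_B).
At A: distances to the source charges are 1.02 m, 1.85 m; V_A = Σ kqᵢ/rᵢ = -5.73×10⁴ V.
At B: distances to the source charges are 0.513 m, 1.30 m; V_B = Σ kqᵢ/rᵢ = -1.23×10⁵ V.
ΔV = V_B − V_A = -6.60×10⁴ V.
W_field = −qΔV = −(6.51×10⁻⁶ C)(-6.60×10⁴ V) = 0.430 J.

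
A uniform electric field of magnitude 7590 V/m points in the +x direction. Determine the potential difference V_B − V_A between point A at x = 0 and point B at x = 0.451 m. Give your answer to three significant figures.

In a uniform field, potential decreases in the direction of E: V_B − V_A = −E·Δx.
V_B − V_A = −(7590 V/m)(0.451 m) = -3420 V.

-3420 V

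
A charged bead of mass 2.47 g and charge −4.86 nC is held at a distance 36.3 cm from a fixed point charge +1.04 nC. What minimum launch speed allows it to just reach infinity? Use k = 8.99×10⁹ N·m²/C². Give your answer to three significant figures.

0.0101 m/s

To just escape, total mechanical energy must reach zero at infinity: ½mv²_min + U = 0, so ½mv²_min = −U = |kQq|/r.
|U| = |kQq|/r = (8.99×10⁹ N·m²/C²)(1.04×10⁻⁹)(4.86×10⁻⁹)/(0.363) = 1.25×10⁻⁷ J.
v_min = √(2|U|/m) = √(2·1.25×10⁻⁷/2.47×10⁻³) = 0.0101 m/s.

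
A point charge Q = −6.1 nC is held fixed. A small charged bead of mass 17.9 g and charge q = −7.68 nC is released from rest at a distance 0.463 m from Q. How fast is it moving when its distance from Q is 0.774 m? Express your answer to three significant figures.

6.39×10⁻³ m/s

Only the electrostatic force acts, so mechanical energy is conserved: ½mv² = U₁ − U₂ = kQq(1/r₁ − 1/r₂).
U₁ − U₂ = (8.99×10⁹ N·m²/C²)(-6.10×10⁻⁹ C)(-7.68×10⁻⁹ C)(1/0.463 − 1/0.774) = 3.66×10⁻⁷ J.
v = √(2·3.66×10⁻⁷/0.0179) = 6.39×10⁻³ m/s.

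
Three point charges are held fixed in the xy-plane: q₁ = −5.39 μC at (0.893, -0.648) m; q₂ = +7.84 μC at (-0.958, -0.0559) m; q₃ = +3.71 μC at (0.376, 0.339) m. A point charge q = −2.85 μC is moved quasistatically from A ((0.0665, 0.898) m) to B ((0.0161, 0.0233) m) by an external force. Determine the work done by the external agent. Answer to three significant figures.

For quasistatic motion the external work equals the change in potential energy: W_ext = qΔV = q(V_B − V_A).
At A: distances to the source charges are 1.75 m, 1.40 m, 0.639 m; V_A = Σ kqᵢ/rᵢ = 7.49×10⁴ V.
At B: distances to the source charges are 1.10 m, 0.977 m, 0.479 m; V_B = Σ kqᵢ/rᵢ = 9.79×10⁴ V.
ΔV = V_B − V_A = 2.30×10⁴ V.
W_ext = qΔV = (-2.85×10⁻⁶ C)(2.30×10⁴ V) = -0.0656 J.

-0.0656 J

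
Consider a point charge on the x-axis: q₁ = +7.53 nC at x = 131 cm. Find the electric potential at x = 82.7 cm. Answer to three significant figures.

Electric potential is a scalar, so the contributions from each charge add algebraically: V = Σ kqᵢ/rᵢ.
V = k[(7.53×10⁻⁹)/(0.483)] = 140 V.

140 V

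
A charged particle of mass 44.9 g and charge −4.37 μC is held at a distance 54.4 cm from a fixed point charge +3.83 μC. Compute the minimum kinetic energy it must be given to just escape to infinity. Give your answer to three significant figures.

To just escape, total mechanical energy must reach zero at infinity: ½mv²_min + U = 0, so ½mv²_min = −U = |kQq|/r.
|U| = |kQq|/r = (8.99×10⁹ N·m²/C²)(3.83×10⁻⁶)(4.37×10⁻⁶)/(0.544) = 0.277 J.

0.277 J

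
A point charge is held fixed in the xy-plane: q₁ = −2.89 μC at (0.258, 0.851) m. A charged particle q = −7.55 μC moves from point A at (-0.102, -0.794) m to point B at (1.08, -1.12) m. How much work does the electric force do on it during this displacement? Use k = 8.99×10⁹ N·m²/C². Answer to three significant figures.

The work done by the electric force is W_field = −ΔU = −q(V_B − V_A) = q(V_A − V_B).
At A: distance to the source charge is 1.68 m; V_A = kq₁/r = -1.54×10⁴ V.
At B: distance to the source charge is 2.14 m; V_B = kq₁/r = -1.22×10⁴ V.
ΔV = V_B − V_A = 3260 V.
W_field = −qΔV = −(-7.55×10⁻⁶ C)(3260 V) = 0.0246 J.

0.0246 J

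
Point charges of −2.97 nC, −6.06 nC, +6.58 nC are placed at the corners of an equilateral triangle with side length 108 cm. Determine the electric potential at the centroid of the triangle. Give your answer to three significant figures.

The total potential is the scalar sum of each charge's contribution, V = Σ kqᵢ/rᵢ.
The distance from each vertex to the centroid is a/√3 = 0.624 m.
V = k[(-2.97×10⁻⁹)/(0.624) + (-6.06×10⁻⁹)/(0.624) + (6.58×10⁻⁹)/(0.624)] = -35.3 V.

-35.3 V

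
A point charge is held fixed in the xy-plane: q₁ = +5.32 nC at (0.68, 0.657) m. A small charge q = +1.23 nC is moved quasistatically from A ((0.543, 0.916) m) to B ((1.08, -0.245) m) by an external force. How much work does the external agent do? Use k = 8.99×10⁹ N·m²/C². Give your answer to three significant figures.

For quasistatic motion the external work equals the change in potential energy: W_ext = qΔV = q(V_B − V_A).
At A: distance to the source charge is 0.293 m; V_A = kq₁/r = 163 V.
At B: distance to the source charge is 0.987 m; V_B = kq₁/r = 48.5 V.
ΔV = V_B − V_A = -115 V.
W_ext = qΔV = (1.23×10⁻⁹ C)(-115 V) = -1.41×10⁻⁷ J.

-1.41×10⁻⁷ J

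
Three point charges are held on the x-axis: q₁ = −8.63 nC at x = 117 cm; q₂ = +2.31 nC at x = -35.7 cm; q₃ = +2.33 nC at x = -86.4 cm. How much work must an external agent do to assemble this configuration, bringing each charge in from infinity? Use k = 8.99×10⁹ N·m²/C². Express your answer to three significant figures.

-1.11×10⁻⁷ J

The assembly work is the sum of pairwise potential energies, U = Σ_{i<j} kqᵢqⱼ/rᵢⱼ.
Pair separations: r₁₂ = 1.53 m, r₁₃ = 2.03 m, r₂₃ = 0.507 m.
U = (-1.17×10⁻⁷) + (-8.89×10⁻⁸) + (9.54×10⁻⁸) = -1.11×10⁻⁷ J.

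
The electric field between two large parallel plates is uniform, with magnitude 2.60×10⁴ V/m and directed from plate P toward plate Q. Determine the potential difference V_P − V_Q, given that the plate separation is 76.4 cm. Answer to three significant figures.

In a uniform field, potential decreases in the direction of E: ΔV = −E·d for a displacement d parallel to E.
Going from Q to P is a displacement of 76.4 cm opposite to the field, so V_P − V_Q = +Ed = 1.99×10⁴ V.

1.99×10⁴ V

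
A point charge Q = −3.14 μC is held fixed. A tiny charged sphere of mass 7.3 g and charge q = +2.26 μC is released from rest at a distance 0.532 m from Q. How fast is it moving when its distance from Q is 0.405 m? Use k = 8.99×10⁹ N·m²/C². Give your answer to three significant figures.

3.21 m/s

Only the electrostatic force acts, so mechanical energy is conserved: ½mv² = U₁ − U₂ = kQq(1/r₁ − 1/r₂).
U₁ − U₂ = (8.99×10⁹ N·m²/C²)(-3.14×10⁻⁶ C)(2.26×10⁻⁶ C)(1/0.532 − 1/0.405) = 0.0376 J.
v = √(2·0.0376/7.30×10⁻³) = 3.21 m/s.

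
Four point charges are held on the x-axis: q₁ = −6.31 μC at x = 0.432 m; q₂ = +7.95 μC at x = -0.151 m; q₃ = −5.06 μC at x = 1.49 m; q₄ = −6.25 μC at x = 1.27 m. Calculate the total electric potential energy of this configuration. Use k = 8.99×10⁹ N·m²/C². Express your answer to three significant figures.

0.678 J

The assembly work is the sum of pairwise potential energies, U = Σ_{i<j} kqᵢqⱼ/rᵢⱼ.
Pair separations: r₁₂ = 0.583 m, r₁₃ = 1.06 m, r₁₄ = 0.838 m, r₂₃ = 1.64 m, r₂₄ = 1.42 m, r₃₄ = 0.220 m.
Summing all 6 pair terms gives U = 0.678 J.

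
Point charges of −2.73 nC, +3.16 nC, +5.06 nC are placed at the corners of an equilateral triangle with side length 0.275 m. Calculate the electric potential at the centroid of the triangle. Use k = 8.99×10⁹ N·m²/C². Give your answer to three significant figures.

311 V

The total potential is the scalar sum of each charge's contribution, V = Σ kqᵢ/rᵢ.
The distance from each vertex to the centroid is a/√3 = 0.159 m.
V = k[(-2.73×10⁻⁹)/(0.159) + (3.16×10⁻⁹)/(0.159) + (5.06×10⁻⁹)/(0.159)] = 311 V.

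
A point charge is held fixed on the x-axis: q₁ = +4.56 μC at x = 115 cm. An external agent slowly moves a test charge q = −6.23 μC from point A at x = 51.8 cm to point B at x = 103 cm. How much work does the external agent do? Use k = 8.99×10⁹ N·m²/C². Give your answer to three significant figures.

For quasistatic motion the external work equals the change in potential energy: W_ext = qΔV = q(V_B − V_A).
At A: distance to the source charge is 0.632 m; V_A = kq₁/r = 6.49×10⁴ V.
At B: distance to the source charge is 0.120 m; V_B = kq₁/r = 3.42×10⁵ V.
ΔV = V_B − V_A = 2.77×10⁵ V.
W_ext = qΔV = (-6.23×10⁻⁶ C)(2.77×10⁵ V) = -1.72 J.

-1.72 J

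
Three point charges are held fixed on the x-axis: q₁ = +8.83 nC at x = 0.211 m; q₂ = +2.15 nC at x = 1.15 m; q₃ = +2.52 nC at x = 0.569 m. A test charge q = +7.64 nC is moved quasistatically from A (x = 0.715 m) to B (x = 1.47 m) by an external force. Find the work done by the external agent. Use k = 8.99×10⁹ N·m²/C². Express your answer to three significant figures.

For quasistatic motion the external work equals the change in potential energy: W_ext = qΔV = q(V_B − V_A).
At A: distances to the source charges are 0.504 m, 0.435 m, 0.146 m; V_A = Σ kqᵢ/rᵢ = 357 V.
At B: distances to the source charges are 1.26 m, 0.320 m, 0.901 m; V_B = Σ kqᵢ/rᵢ = 149 V.
ΔV = V_B − V_A = -209 V.
W_ext = qΔV = (7.64×10⁻⁹ C)(-209 V) = -1.59×10⁻⁶ J.

-1.59×10⁻⁶ J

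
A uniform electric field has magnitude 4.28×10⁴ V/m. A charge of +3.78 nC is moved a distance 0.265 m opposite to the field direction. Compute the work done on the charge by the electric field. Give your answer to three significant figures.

The potential change for a displacement 0.265 m opposite to the field direction is ΔV = +Ed = 1.13×10⁴ V.
W_field = −qΔV = -4.29×10⁻⁵ J.

-4.29×10⁻⁵ J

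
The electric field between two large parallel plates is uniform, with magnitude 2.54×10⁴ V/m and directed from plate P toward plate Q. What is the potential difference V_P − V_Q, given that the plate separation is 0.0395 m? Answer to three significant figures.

In a uniform field, potential decreases in the direction of E: ΔV = −E·d for a displacement d parallel to E.
Going from Q to P is a displacement of 0.0395 m opposite to the field, so V_P − V_Q = +Ed = 1000 V.

1000 V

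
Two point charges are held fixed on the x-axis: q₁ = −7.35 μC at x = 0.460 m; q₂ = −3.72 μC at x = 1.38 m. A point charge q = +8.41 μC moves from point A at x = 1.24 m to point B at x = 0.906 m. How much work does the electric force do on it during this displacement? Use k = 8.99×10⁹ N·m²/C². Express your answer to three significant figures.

-0.882 J

The work done by the electric force is W_field = −ΔU = −q(V_B − V_A) = q(V_A − V_B).
At A: distances to the source charges are 0.780 m, 0.140 m; V_A = Σ kqᵢ/rᵢ = -3.24×10⁵ V.
At B: distances to the source charges are 0.446 m, 0.474 m; V_B = Σ kqᵢ/rᵢ = -2.19×10⁵ V.
ΔV = V_B − V_A = 1.05×10⁵ V.
W_field = −qΔV = −(8.41×10⁻⁶ C)(1.05×10⁵ V) = -0.882 J.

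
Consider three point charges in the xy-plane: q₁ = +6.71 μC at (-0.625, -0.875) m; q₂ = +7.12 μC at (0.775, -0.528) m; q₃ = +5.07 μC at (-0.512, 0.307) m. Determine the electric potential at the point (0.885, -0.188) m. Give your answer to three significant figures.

Electric potential is a scalar, so the contributions from each charge add algebraically: V = Σ kqᵢ/rᵢ.
Distances from the field point to each charge: r₁ = 1.66 m, r₂ = 0.357 m, r₃ = 1.48 m.
V = k[(6.71×10⁻⁶)/(1.66) + (7.12×10⁻⁶)/(0.357) + (5.07×10⁻⁶)/(1.48)] = 2.46×10⁵ V.

2.46×10⁵ V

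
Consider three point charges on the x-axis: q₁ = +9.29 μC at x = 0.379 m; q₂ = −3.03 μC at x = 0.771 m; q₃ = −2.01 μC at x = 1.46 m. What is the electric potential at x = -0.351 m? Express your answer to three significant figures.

Electric potential is a scalar, so the contributions from each charge add algebraically: V = Σ kqᵢ/rᵢ.
Distances from the field point to each charge: r₁ = 0.730 m, r₂ = 1.12 m, r₃ = 1.81 m.
V = k[(9.29×10⁻⁶)/(0.730) + (-3.03×10⁻⁶)/(1.12) + (-2.01×10⁻⁶)/(1.81)] = 8.02×10⁴ V.

8.02×10⁴ V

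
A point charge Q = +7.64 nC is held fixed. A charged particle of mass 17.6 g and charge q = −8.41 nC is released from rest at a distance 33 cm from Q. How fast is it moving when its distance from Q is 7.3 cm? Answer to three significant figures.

Only the electrostatic force acts, so mechanical energy is conserved: ½mv² = U₁ − U₂ = kQq(1/r₁ − 1/r₂).
U₁ − U₂ = (8.99×10⁹ N·m²/C²)(7.64×10⁻⁹ C)(-8.41×10⁻⁹ C)(1/0.330 − 1/0.0730) = 6.16×10⁻⁶ J.
v = √(2·6.16×10⁻⁶/0.0176) = 0.0265 m/s.

0.0265 m/s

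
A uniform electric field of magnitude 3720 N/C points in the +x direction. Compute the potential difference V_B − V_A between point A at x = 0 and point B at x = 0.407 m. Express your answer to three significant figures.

-1510 V

In a uniform field, potential decreases in the direction of E: V_B − V_A = −E·Δx.
V_B − V_A = −(3720 V/m)(0.407 m) = -1510 V.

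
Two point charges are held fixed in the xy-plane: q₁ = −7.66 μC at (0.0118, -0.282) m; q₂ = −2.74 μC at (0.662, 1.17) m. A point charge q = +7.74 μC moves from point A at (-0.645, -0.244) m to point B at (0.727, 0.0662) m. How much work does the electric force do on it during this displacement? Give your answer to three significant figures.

The work done by the electric force is W_field = −ΔU = −q(V_B − V_A) = q(V_A − V_B).
At A: distances to the source charges are 0.658 m, 1.93 m; V_A = Σ kqᵢ/rᵢ = -1.17×10⁵ V.
At B: distances to the source charges are 0.795 m, 1.11 m; V_B = Σ kqᵢ/rᵢ = -1.09×10⁵ V.
ΔV = V_B − V_A = 8620 V.
W_field = −qΔV = −(7.74×10⁻⁶ C)(8620 V) = -0.0667 J.

-0.0667 J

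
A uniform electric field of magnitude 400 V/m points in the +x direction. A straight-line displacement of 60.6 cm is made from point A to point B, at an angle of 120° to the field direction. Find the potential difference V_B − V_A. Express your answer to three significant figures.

121 V

Only the component of displacement along E changes the potential: ΔV = −E·d·cosθ.
ΔV = −(400 V/m)(0.606 m)cos120° = 121 V.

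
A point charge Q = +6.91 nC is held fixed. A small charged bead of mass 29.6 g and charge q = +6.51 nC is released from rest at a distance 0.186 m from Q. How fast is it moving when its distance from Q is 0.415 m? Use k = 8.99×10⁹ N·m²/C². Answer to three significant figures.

9.00×10⁻³ m/s

Only the electrostatic force acts, so mechanical energy is conserved: ½mv² = U₁ − U₂ = kQq(1/r₁ − 1/r₂).
U₁ − U₂ = (8.99×10⁹ N·m²/C²)(6.91×10⁻⁹ C)(6.51×10⁻⁹ C)(1/0.186 − 1/0.415) = 1.20×10⁻⁶ J.
v = √(2·1.20×10⁻⁶/0.0296) = 9.00×10⁻³ m/s.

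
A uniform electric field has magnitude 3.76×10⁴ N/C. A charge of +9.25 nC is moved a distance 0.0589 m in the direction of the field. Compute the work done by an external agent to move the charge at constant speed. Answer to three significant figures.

-2.05×10⁻⁵ J

The potential change for a displacement 0.0589 m in the direction of the field is ΔV = −Ed = -2210 V.
W_ext = qΔV = -2.05×10⁻⁵ J.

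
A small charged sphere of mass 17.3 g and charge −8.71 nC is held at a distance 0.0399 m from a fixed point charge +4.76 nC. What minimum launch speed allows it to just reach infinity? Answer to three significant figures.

To just escape, total mechanical energy must reach zero at infinity: ½mv²_min + U = 0, so ½mv²_min = −U = |kQq|/r.
|U| = |kQq|/r = (8.99×10⁹ N·m²/C²)(4.76×10⁻⁹)(8.71×10⁻⁹)/(0.0399) = 9.34×10⁻⁶ J.
v_min = √(2|U|/m) = √(2·9.34×10⁻⁶/0.0173) = 0.0329 m/s.

0.0329 m/s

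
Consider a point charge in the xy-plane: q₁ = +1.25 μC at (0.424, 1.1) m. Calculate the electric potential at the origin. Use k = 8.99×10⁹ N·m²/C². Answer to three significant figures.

9530 V

Electric potential is a scalar, so the contributions from each charge add algebraically: V = Σ kqᵢ/rᵢ.
Distances from the field point to each charge: r₁ = 1.18 m.
V = k[(1.25×10⁻⁶)/(1.18)] = 9530 V.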